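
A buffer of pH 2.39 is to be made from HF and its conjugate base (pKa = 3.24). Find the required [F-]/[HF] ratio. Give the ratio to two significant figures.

ratio = 0.14

pH = pKa + log(r) ⇒ log(r) = 2.39 − 3.24 = -0.85
r = [F-]/[HF] = 10^(-0.85) = 0.141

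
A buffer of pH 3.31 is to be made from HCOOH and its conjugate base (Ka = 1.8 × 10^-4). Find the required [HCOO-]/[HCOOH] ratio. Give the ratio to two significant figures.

ratio = 0.37

pKa = -log(1.8 × 10^-4) = 3.745
pH = pKa + log(r) ⇒ log(r) = 3.31 − 3.745 = -0.435
r = [HCOO-]/[HCOOH] = 10^(-0.435) = 0.367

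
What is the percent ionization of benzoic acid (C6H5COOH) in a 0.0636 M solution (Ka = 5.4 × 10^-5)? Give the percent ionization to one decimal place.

C6H5COOH ⇌ C6H5COO- + H+; let x = [H+] at equilibrium.
x ≈ √(Ka·C₀) = √(5.4 × 10^-5 × 0.0636) = 1.85 × 10^-3 M
% ionization = x/C₀ × 100% = 1.85 × 10^-3/0.0636 × 100% = 2.9%

2.9%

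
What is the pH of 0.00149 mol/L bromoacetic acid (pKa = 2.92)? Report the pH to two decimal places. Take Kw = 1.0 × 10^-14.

pH = 3.06

BrCH2COOH ⇌ BrCH2COO- + H+
Ka = 10^(−2.92) = 1.20 × 10^-3
Let x = [H+] at equilibrium. Ka = x²/(0.00149 − x).
x is not negligible relative to C₀; solve x² + 0.0012·x − 1.79e-06 = 0.
x = [−0.0012 + √(0.0012² + 7.15e-06)]/2 = 8.66 × 10^-4 M
pH = −log[H+] = −log(8.66 × 10^-4) = 3.06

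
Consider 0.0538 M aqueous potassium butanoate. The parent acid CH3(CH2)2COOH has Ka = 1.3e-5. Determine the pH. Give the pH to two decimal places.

pH = 8.81

CH3(CH2)2COO- is the conjugate base of the weak acid CH3(CH2)2COOH.
Kb = Kw/Ka = 1.0×10^-14 / 1.3 × 10^-5 = 7.69 × 10^-10
From the ICE table, Kb = [OH-]²/(0.0538 − [OH-]) = 7.69 × 10^-10.
Since Kb ≪ C₀, [OH-] ≈ √(Kb·C₀) = 6.43 × 10^-6 M.
([OH-]/C₀ = 0.012% < 5%, so the approximation holds.)
pOH = 5.19, so pH = 14.00 − pOH = 8.81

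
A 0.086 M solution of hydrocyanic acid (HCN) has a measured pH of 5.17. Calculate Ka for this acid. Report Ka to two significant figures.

Ka = 5.3 × 10^-10

[H+] = 10^(-5.17) = 6.76 × 10^-6 M
At equilibrium [HA] = 0.086 − 6.76 × 10^-6 = 8.60 × 10^-2 M
Ka = [H+][A-]/[HA] = (6.76 × 10^-6)² / 8.60 × 10^-2 = 5.3 × 10^-10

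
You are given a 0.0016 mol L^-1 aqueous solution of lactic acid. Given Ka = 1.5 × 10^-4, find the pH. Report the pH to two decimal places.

pH = 3.38

CH3CH(OH)COOH ⇌ CH3CH(OH)COO- + H+
Ka = [H+]²/(0.0016 − [H+]) = 1.5 × 10^-4
Here C₀/Ka ≈ 10.7, so the small-[H+] approximation fails. Use the quadratic:
[H+] = [−0.00015 + √(0.00015² + 9.6e-07)]/2 = 4.21 × 10^-4 M
pH = −log(4.21 × 10^-4) = 3.38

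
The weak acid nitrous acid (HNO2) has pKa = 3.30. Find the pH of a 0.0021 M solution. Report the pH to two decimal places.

HNO2 ⇌ NO2- + H+
Ka = 10^(−3.30) = 5.01 × 10^-4
Ka = [H+]²/(0.0021 − [H+]) = 5.01 × 10^-4
[H+] is not negligible relative to C₀; solve [H+]² + 0.000501·[H+] − 1.05e-06 = 0.
[H+] = (−Ka + √(Ka² + 4·Ka·C₀))/2 = 8.05 × 10^-4 M
pH = −log(8.05 × 10^-4) = 3.09

pH = 3.09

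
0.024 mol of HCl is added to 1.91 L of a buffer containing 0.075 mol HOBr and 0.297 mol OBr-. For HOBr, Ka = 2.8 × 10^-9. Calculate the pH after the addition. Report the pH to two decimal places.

Added H+ converts OBr- to HOBr: HOBr → 0.099 mol, OBr- → 0.273 mol.
pKa = −log(2.8 × 10^-9) = 8.553
pH = pKa + log(n_OBr-/n_HOBr) = 8.553 + log(0.273/0.099) = 8.553 + (+0.441)

pH = 8.99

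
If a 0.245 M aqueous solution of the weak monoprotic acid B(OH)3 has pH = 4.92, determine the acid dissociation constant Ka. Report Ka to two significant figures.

[H+] = 10^(-4.92) = 1.20 × 10^-5 M
At equilibrium [HA] = 0.245 − 1.20 × 10^-5 = 2.45 × 10^-1 M
Ka = [H+][A-]/[HA] = (1.20 × 10^-5)² / 2.45 × 10^-1 = 5.9 × 10^-10

Ka = 5.9 × 10^-10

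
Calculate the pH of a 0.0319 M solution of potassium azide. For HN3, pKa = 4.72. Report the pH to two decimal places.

pH = 8.61

N3- is the conjugate base of the weak acid HN3.
Ka = 10^(−4.72) = 1.91 × 10^-5
Kb = Kw/Ka = 1.0×10^-14 / 1.91 × 10^-5 = 5.24 × 10^-10
From the ICE table, Kb = x²/(0.0319 − x) = 5.24 × 10^-10.
Neglecting x in the denominator: x = √(5.24 × 10^-10 × 0.0319) = 4.09 × 10^-6 M
Check: 0.013% ionized — well under 5%, approximation valid.
pOH = 5.39, so pH = 14.00 − pOH = 8.61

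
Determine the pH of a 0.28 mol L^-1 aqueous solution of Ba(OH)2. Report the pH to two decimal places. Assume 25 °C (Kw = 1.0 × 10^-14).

Ba(OH)2 is a strong base (each formula unit releases 2 OH-); [OH-] = 0.56 M.
pOH = -log(0.56) = 0.25
pH = 14.00 - 0.25 = 13.75

pH = 13.75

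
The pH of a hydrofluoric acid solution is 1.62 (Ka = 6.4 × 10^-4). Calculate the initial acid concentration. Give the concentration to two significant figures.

C₀ = 9.2 × 10^-1 M

[H+] = 10^(-1.62) = 2.40 × 10^-2 M = x
Ka = x²/(C₀ − x) ⇒ C₀ = x + x²/Ka
C₀ = 2.40 × 10^-2 + (2.40 × 10^-2)²/(6.4 × 10^-4) = 9.24 × 10^-1 M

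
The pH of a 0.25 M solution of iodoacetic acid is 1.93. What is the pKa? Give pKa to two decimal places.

[H+] = 10^(-1.93) = 1.17 × 10^-2 M
At equilibrium [HA] = 0.25 − 1.17 × 10^-2 = 2.38 × 10^-1 M
Ka = [H+][A-]/[HA] = (1.17 × 10^-2)² / 2.38 × 10^-1 = 5.75 × 10^-4
pKa = -log(5.75 × 10^-4) = 3.24

pKa = 3.24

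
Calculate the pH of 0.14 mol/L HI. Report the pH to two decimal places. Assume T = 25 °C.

HI is a strong acid and dissociates completely, so [H+] = 0.14 M.
pH = -log(0.14) = 0.85

pH = 0.85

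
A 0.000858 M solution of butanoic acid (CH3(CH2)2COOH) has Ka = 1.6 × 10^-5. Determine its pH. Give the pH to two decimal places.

CH3(CH2)2COOH ⇌ CH3(CH2)2COO- + H+
Ka = [H+]²/(0.000858 − [H+]) = 1.6 × 10^-5
The 5% rule fails; solving [H+]² + Ka·[H+] − Ka·C₀ = 0 exactly:
[H+] = (−Ka + √(Ka² + 4·Ka·C₀))/2 = 1.09 × 10^-4 M
pH = −log(1.09 × 10^-4) = 3.96

pH = 3.96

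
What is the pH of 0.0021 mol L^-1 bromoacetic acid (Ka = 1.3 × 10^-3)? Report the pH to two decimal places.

pH = 2.95

BrCH2COOH ⇌ BrCH2COO- + H+
Ka = x²/(0.0021 − x) = 1.3 × 10^-3
Here C₀/Ka ≈ 1.62, so the small-x approximation fails. Use the quadratic:
x = (−Ka + √(Ka² + 4·Ka·C₀))/2 = 1.13 × 10^-3 M
pH = −log(1.13 × 10^-3) = 2.95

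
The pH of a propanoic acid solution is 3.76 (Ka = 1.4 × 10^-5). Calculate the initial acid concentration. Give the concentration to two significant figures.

[H+] = 10^(-3.76) = 1.74 × 10^-4 M = x
Ka = x²/(C₀ − x) ⇒ C₀ = x + x²/Ka
C₀ = 1.74 × 10^-4 + (1.74 × 10^-4)²/(1.4 × 10^-5) = 2.34 × 10^-3 M

C₀ = 2.3 × 10^-3 M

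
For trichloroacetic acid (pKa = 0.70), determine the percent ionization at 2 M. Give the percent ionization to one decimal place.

Cl3CCOOH ⇌ Cl3CCOO- + H+; let x = [H+] at equilibrium.
Ka = 10^(−0.70) = 2.00 × 10^-1
Ka = x²/(C₀ − x); solving the quadratic gives x = 5.40 × 10^-1 M.
% ionization = x/C₀ × 100% = 5.40 × 10^-1/2 × 100% = 27.0%

27.0%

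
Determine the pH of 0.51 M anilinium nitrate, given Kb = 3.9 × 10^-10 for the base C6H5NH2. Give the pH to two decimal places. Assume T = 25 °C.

C6H5NH3+ is the conjugate acid of the weak base C6H5NH2.
Ka = Kw/Kb = 1.0×10^-14 / 3.9 × 10^-10 = 2.56 × 10^-5
Let x = [H+] at equilibrium. Ka = x²/(0.51 − x).
Neglecting x in the denominator: x = √(2.56 × 10^-5 × 0.51) = 3.61 × 10^-3 M
pH = −log(3.61 × 10^-3) = 2.44

pH = 2.44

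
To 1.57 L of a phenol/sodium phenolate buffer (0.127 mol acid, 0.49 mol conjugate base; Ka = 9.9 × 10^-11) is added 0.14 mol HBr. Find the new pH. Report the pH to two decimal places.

pH = 10.12

After neutralization: n(C6H5OH) = 0.267 mol, n(C6H5O-) = 0.35 mol.
pKa = −log(9.9 × 10^-11) = 10.004
pH = pKa + log([A⁻]/[HA]) = 10.004 + log(0.35/0.267) = 10.004 +0.118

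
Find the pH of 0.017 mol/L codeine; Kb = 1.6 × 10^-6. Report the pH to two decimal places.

pH = 10.22

C18H21NO3 + H2O ⇌ C18H22NO3+ + OH-
Kb = [OH-]²/(0.017 − [OH-]) = 1.6 × 10^-6
Since Kb ≪ C₀, [OH-] ≈ √(Kb·C₀) = 1.65 × 10^-4 M.
pOH = −log(1.65 × 10^-4) = 3.78; pH = 14.00 − 3.78 = 10.22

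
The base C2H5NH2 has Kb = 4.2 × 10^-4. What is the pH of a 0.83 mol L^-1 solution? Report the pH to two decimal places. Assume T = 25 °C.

C2H5NH2 + H2O ⇌ C2H5NH3+ + OH-
Kb = x²/(0.83 − x) = 4.2 × 10^-4
Neglecting x in the denominator: x = √(4.2 × 10^-4 × 0.83) = 1.87 × 10^-2 M
(x/C₀ = 2.2% < 5%, so the approximation holds.)
pOH = 1.73, so pH = 14.00 − pOH = 12.27

pH = 12.27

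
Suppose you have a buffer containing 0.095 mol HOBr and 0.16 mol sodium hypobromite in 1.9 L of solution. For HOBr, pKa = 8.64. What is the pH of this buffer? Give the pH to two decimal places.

pH = pKa + log([A⁻]/[HA]) = 8.64 + log(0.16/0.095)
pH = 8.64 + (+0.226) = 8.87

pH = 8.87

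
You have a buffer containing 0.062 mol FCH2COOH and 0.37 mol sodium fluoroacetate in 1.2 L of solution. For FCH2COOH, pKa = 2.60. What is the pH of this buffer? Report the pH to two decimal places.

pH = 3.38

Using pH = pKa + log([base]/[acid]) with [base]/[acid] = 0.37/0.062:
pH = 2.60 + (+0.776) = 3.38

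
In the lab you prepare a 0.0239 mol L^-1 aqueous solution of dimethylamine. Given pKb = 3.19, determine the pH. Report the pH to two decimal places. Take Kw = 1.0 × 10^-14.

pH = 11.56

(CH3)2NH + H2O ⇌ (CH3)2NH2+ + OH-
Kb = 10^(−3.19) = 6.46 × 10^-4
Kb = x²/(0.0239 − x) = 6.46 × 10^-4
The 5% rule fails; solving x² + Kb·x − Kb·C₀ = 0 exactly:
x = (−Kb + √(Kb² + 4·Kb·C₀))/2 = 3.62 × 10^-3 M
pOH = −log(3.62 × 10^-3) = 2.44; pH = 14.00 − 2.44 = 11.56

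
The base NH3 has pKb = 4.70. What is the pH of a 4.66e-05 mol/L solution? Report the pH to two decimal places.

pH = 9.34

NH3 + H2O ⇌ NH4+ + OH-
Kb = 10^(−4.70) = 2.00 × 10^-5
From the ICE table, Kb = x²/(4.66e-05 − x) = 2.00 × 10^-5.
x is not negligible relative to C₀; solve x² + 2e-05·x − 9.32e-10 = 0.
x = (−Kb + √(Kb² + 4·Kb·C₀))/2 = 2.21 × 10^-5 M
pOH = −log(2.21 × 10^-5) = 4.66; pH = 14.00 − 4.66 = 9.34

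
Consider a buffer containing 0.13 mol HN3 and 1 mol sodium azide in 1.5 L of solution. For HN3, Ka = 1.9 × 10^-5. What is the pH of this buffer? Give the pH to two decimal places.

pKa = −log(1.9 × 10^-5) = 4.721
Using pH = pKa + log([base]/[acid]) with [base]/[acid] = 1/0.13:
pH = 4.721 + (+0.886) = 5.61

pH = 5.61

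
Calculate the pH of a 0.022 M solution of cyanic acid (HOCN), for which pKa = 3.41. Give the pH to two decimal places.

pH = 2.56

HOCN ⇌ OCN- + H+
Ka = 10^(−3.41) = 3.89 × 10^-4
Let x = [H+] at equilibrium. Ka = x²/(0.022 − x).
Here C₀/Ka ≈ 56.6, so the small-x approximation fails. Use the quadratic:
x = (−Ka + √(Ka² + 4·Ka·C₀))/2 = 2.74 × 10^-3 M
pH = −log[H+] = −log(2.74 × 10^-3) = 2.56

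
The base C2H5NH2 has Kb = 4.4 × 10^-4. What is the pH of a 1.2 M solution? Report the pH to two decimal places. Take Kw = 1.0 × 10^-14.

pH = 12.36

C2H5NH2 + H2O ⇌ C2H5NH3+ + OH-
Kb = [OH-]²/(1.2 − [OH-]) = 4.4 × 10^-4
Neglecting [OH-] in the denominator: [OH-] = √(4.4 × 10^-4 × 1.2) = 2.30 × 10^-2 M
pOH = −log(2.30 × 10^-2) = 1.64; pH = 14.00 − 1.64 = 12.36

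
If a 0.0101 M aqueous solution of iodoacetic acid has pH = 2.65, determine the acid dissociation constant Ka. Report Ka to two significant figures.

[H+] = 10^(-2.65) = 2.24 × 10^-3 M
At equilibrium [HA] = 0.0101 − 2.24 × 10^-3 = 7.86 × 10^-3 M
Ka = [H+][A-]/[HA] = (2.24 × 10^-3)² / 7.86 × 10^-3 = 6.4 × 10^-4

Ka = 6.4 × 10^-4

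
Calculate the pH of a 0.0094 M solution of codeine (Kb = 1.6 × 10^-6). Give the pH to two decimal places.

pH = 10.09

C18H21NO3 + H2O ⇌ C18H22NO3+ + OH-
Let x = [OH-] at equilibrium. Kb = x²/(0.0094 − x).
Assume x ≪ 0.0094: x ≈ √(1.6 × 10^-6 × 0.0094) = 1.23 × 10^-4 M
Check: 1.3% ionized — well under 5%, approximation valid.
pOH = 3.91, so pH = 14.00 − pOH = 10.09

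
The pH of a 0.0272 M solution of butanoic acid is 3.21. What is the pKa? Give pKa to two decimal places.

pKa = 4.84

[H+] = 10^(-3.21) = 6.17 × 10^-4 M
At equilibrium [HA] = 0.0272 − 6.17 × 10^-4 = 2.66 × 10^-2 M
Ka = [H+][A-]/[HA] = (6.17 × 10^-4)² / 2.66 × 10^-2 = 1.43 × 10^-5
pKa = -log(1.43 × 10^-5) = 4.84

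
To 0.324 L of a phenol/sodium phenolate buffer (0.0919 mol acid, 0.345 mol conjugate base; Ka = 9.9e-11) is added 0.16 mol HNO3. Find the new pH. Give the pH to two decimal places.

Added H+ converts C6H5O- to C6H5OH: C6H5OH → 0.252 mol, C6H5O- → 0.185 mol.
pKa = −log(9.9 × 10^-11) = 10.004
pH = pKa + log([A⁻]/[HA]) = 10.004 + log(0.185/0.252) = 10.004 -0.134

pH = 9.87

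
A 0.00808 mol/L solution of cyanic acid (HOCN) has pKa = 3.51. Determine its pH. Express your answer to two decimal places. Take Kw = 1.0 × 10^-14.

HOCN ⇌ OCN- + H+
Ka = 10^(−3.51) = 3.09 × 10^-4
From the ICE table, Ka = [H+]²/(0.00808 − [H+]) = 3.09 × 10^-4.
The 5% rule fails; solving [H+]² + Ka·[H+] − Ka·C₀ = 0 exactly:
[H+] = [−0.000309 + √(0.000309² + 9.99e-06)]/2 = 1.43 × 10^-3 M
pH = −log(1.43 × 10^-3) = 2.84

pH = 2.84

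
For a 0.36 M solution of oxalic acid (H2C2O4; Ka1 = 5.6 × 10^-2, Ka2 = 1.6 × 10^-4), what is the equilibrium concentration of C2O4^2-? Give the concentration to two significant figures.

1.6 × 10^-4 M

First ionization gives [H+] ≈ [HC2O4-] = 1.17 × 10^-1 M.
Second step: Ka2 = [H+][C2O4^2-]/[HC2O4-] ≈ [C2O4^2-] (since [H+] ≈ [HC2O4-]).
So [C2O4^2-] ≈ Ka2.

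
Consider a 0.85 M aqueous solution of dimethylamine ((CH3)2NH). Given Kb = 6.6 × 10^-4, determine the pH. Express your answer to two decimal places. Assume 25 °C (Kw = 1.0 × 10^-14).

pH = 12.37

(CH3)2NH + H2O ⇌ (CH3)2NH2+ + OH-
Kb = [OH-]²/(0.85 − [OH-]) = 6.6 × 10^-4
Neglecting [OH-] in the denominator: [OH-] = √(6.6 × 10^-4 × 0.85) = 2.37 × 10^-2 M
Check: 2.8% ionized — well under 5%, approximation valid.
pOH = −log(2.37 × 10^-2) = 1.63; pH = 14.00 − 1.63 = 12.37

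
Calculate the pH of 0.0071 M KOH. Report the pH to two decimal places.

KOH is a strong base; [OH-] = 0.0071 M.
pOH = -log(0.0071) = 2.15
pH = 14.00 - 2.15 = 11.85

pH = 11.85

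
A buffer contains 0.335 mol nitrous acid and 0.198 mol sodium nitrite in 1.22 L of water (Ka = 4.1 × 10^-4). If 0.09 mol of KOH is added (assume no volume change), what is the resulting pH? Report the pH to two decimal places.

After neutralization: n(HNO2) = 0.245 mol, n(NO2-) = 0.288 mol.
pKa = −log(4.1 × 10^-4) = 3.387
pH = pKa + log(n_NO2-/n_HNO2) = 3.387 + log(0.288/0.245) = 3.387 + (+0.070)

pH = 3.46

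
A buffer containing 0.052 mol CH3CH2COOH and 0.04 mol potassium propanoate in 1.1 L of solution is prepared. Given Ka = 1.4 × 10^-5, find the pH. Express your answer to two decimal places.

pKa = −log(1.4 × 10^-5) = 4.854
Henderson–Hasselbalch: pH = pKa + log([CH3CH2COO-]/[CH3CH2COOH]) = 4.854 + log(0.04/0.052)
pH = 4.854 + (-0.114) = 4.74

pH = 4.74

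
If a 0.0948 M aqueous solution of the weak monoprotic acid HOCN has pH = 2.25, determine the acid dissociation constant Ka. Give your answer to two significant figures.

Ka = 3.5 × 10^-4

[H+] = 10^(-2.25) = 5.62 × 10^-3 M
At equilibrium [HA] = 0.0948 − 5.62 × 10^-3 = 8.92 × 10^-2 M
Ka = [H+][A-]/[HA] = (5.62 × 10^-3)² / 8.92 × 10^-2 = 3.5 × 10^-4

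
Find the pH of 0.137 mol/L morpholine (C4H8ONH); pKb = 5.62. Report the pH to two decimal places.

C4H8ONH + H2O ⇌ C4H8ONH2+ + OH-
Kb = 10^(−5.62) = 2.40 × 10^-6
From the ICE table, Kb = x²/(0.137 − x) = 2.40 × 10^-6.
Since Kb ≪ C₀, x ≈ √(Kb·C₀) = 5.73 × 10^-4 M.
pOH = 3.24, so pH = 14.00 − pOH = 10.76

pH = 10.76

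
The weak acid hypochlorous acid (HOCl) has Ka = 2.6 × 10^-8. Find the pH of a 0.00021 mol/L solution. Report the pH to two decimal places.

pH = 5.63

HOCl ⇌ OCl- + H+
Ka = x²/(0.00021 − x) = 2.6 × 10^-8
Assume x ≪ 0.00021: x ≈ √(2.6 × 10^-8 × 0.00021) = 2.34 × 10^-6 M
pH = −log[H+] = −log(2.34 × 10^-6) = 5.63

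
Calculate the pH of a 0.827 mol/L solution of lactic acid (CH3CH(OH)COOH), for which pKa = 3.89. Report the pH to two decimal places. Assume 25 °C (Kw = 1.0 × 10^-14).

pH = 1.99

CH3CH(OH)COOH ⇌ CH3CH(OH)COO- + H+
Ka = 10^(−3.89) = 1.29 × 10^-4
Ka = x²/(0.827 − x) = 1.29 × 10^-4
Since Ka ≪ C₀, x ≈ √(Ka·C₀) = 1.03 × 10^-2 M.
pH = −log[H+] = −log(1.03 × 10^-2) = 1.99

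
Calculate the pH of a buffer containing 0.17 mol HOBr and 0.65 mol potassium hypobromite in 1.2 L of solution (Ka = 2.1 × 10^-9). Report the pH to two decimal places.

pH = 9.26

pKa = −log(2.1 × 10^-9) = 8.678
Henderson–Hasselbalch: pH = pKa + log([OBr-]/[HOBr]) = 8.678 + log(0.65/0.17)
pH = 8.678 + (+0.582) = 9.26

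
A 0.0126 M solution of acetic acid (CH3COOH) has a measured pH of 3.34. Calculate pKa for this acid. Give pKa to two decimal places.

[H+] = 10^(-3.34) = 4.57 × 10^-4 M
At equilibrium [HA] = 0.0126 − 4.57 × 10^-4 = 1.21 × 10^-2 M
Ka = [H+][A-]/[HA] = (4.57 × 10^-4)² / 1.21 × 10^-2 = 1.73 × 10^-5
pKa = -log(1.73 × 10^-5) = 4.76

pKa = 4.76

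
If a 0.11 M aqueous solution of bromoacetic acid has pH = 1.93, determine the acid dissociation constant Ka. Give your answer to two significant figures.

Ka = 1.4 × 10^-3

[H+] = 10^(-1.93) = 1.17 × 10^-2 M
At equilibrium [HA] = 0.11 − 1.17 × 10^-2 = 9.83 × 10^-2 M
Ka = [H+][A-]/[HA] = (1.17 × 10^-2)² / 9.83 × 10^-2 = 1.4 × 10^-3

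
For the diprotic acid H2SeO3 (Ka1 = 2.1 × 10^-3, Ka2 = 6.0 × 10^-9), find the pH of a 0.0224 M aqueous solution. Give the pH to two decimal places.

pH = 2.23

Ka1 ≫ Ka2, so treat the first dissociation as the only significant source of H+.
Ka1 = x²/(0.0224 − x) = 2.1 × 10^-3
Solving the quadratic: x = (−Ka1 + √(Ka1² + 4·Ka1·C₀))/2 = 5.89 × 10^-3 M
pH = −log(5.89 × 10^-3) = 2.23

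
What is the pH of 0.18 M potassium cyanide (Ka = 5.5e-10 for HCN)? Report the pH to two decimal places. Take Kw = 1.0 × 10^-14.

CN- is the conjugate base of the weak acid HCN.
Kb = Kw/Ka = 1.0×10^-14 / 5.5 × 10^-10 = 1.82 × 10^-5
From the ICE table, Kb = x²/(0.18 − x) = 1.82 × 10^-5.
Since Kb ≪ C₀, x ≈ √(Kb·C₀) = 1.81 × 10^-3 M.
Check: 1% ionized — well under 5%, approximation valid.
pOH = 2.74, so pH = 14.00 − pOH = 11.26

pH = 11.26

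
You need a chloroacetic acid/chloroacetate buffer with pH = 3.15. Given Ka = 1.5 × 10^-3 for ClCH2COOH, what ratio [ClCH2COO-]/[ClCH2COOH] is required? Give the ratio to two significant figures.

ratio = 2.1

pKa = -log(1.5 × 10^-3) = 2.824
pH = pKa + log(r) ⇒ log(r) = 3.15 − 2.824 = +0.326
r = [ClCH2COO-]/[ClCH2COOH] = 10^(+0.326) = 2.12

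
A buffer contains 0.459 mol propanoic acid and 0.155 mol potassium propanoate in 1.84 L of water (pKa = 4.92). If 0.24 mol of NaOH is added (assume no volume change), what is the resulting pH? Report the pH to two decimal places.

pH = 5.18

After neutralization: n(CH3CH2COOH) = 0.219 mol, n(CH3CH2COO-) = 0.395 mol.
pH = pKa + log([A⁻]/[HA]) = 4.92 + log(0.395/0.219) = 4.92 +0.256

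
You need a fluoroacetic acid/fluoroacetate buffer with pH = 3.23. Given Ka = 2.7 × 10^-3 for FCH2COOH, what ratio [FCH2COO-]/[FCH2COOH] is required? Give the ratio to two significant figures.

pKa = -log(2.7 × 10^-3) = 2.569
pH = pKa + log(r) ⇒ log(r) = 3.23 − 2.569 = +0.661
r = [FCH2COO-]/[FCH2COOH] = 10^(+0.661) = 4.58

ratio = 4.6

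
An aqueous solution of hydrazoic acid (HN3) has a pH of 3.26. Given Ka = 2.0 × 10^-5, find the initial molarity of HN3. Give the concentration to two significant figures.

[H+] = 10^(-3.26) = 5.50 × 10^-4 M = x
Ka = x²/(C₀ − x) ⇒ C₀ = x + x²/Ka
C₀ = 5.50 × 10^-4 + (5.50 × 10^-4)²/(2.0 × 10^-5) = 1.57 × 10^-2 M

C₀ = 1.6 × 10^-2 M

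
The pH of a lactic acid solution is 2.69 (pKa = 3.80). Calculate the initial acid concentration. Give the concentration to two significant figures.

C₀ = 2.8 × 10^-2 M

[H+] = 10^(-2.69) = 2.04 × 10^-3 M = x
Ka = 10^(−3.80) = 1.58 × 10^-4
Ka = x²/(C₀ − x) ⇒ C₀ = x + x²/Ka
C₀ = 2.04 × 10^-3 + (2.04 × 10^-3)²/(1.58 × 10^-4) = 2.84 × 10^-2 M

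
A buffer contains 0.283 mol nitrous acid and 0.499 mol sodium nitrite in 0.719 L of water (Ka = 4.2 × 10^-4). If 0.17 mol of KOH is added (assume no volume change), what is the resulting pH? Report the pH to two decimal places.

pH = 4.15

OH- converts HNO2 to NO2-: HNO2 → 0.113 mol, NO2- → 0.669 mol.
pKa = −log(4.2 × 10^-4) = 3.377
pH = pKa + log([A⁻]/[HA]) = 3.377 + log(0.669/0.113) = 3.377 +0.772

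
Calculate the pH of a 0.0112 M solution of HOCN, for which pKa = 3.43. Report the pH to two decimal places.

HOCN ⇌ OCN- + H+
Ka = 10^(−3.43) = 3.72 × 10^-4
From the ICE table, Ka = x²/(0.0112 − x) = 3.72 × 10^-4.
x is not negligible relative to C₀; solve x² + 0.000372·x − 4.17e-06 = 0.
x = (−Ka + √(Ka² + 4·Ka·C₀))/2 = 1.86 × 10^-3 M
pH = −log(1.86 × 10^-3) = 2.73

pH = 2.73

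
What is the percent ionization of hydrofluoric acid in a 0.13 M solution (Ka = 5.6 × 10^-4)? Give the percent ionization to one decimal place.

6.4%

HF ⇌ F- + H+; let x = [H+] at equilibrium.
Ka = x²/(C₀ − x); solving the quadratic gives x = 8.26 × 10^-3 M.
Fraction ionized = 8.26 × 10^-3 / 0.13 = 0.0635 → 6.4%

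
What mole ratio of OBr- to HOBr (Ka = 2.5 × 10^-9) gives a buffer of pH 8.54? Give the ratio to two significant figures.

ratio = 0.87

pKa = -log(2.5 × 10^-9) = 8.602
pH = pKa + log(r) ⇒ log(r) = 8.54 − 8.602 = -0.062
r = [OBr-]/[HOBr] = 10^(-0.062) = 0.867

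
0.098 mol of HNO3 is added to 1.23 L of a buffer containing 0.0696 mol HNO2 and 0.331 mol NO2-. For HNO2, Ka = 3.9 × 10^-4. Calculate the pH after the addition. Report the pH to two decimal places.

After neutralization: n(HNO2) = 0.168 mol, n(NO2-) = 0.233 mol.
pKa = −log(3.9 × 10^-4) = 3.409
Henderson–Hasselbalch with mole ratio 0.233/0.168: pH = 3.409 + (+0.142)

pH = 3.55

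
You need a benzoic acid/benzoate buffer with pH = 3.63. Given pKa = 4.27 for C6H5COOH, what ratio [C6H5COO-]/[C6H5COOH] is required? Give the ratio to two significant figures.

ratio = 0.23

pH = pKa + log(r) ⇒ log(r) = 3.63 − 4.27 = -0.64
r = [C6H5COO-]/[C6H5COOH] = 10^(-0.64) = 0.229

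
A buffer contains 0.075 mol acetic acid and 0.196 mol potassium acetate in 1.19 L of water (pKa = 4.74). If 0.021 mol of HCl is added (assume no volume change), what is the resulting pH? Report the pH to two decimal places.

Added H+ converts CH3COO- to CH3COOH: CH3COOH → 0.096 mol, CH3COO- → 0.175 mol.
pH = pKa + log(n_CH3COO-/n_CH3COOH) = 4.74 + log(0.175/0.096) = 4.74 + (+0.261)

pH = 5.00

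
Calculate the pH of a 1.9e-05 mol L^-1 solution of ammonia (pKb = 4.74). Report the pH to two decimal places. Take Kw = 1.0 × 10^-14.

NH3 + H2O ⇌ NH4+ + OH-
Kb = 10^(−4.74) = 1.82 × 10^-5
From the ICE table, Kb = x²/(1.9e-05 − x) = 1.82 × 10^-5.
The 5% rule fails; solving x² + Kb·x − Kb·C₀ = 0 exactly:
x = [−1.82e-05 + √(1.82e-05² + 1.38e-09)]/2 = 1.16 × 10^-5 M
pOH = −log(1.16 × 10^-5) = 4.94; pH = 14.00 − 4.94 = 9.06

pH = 9.06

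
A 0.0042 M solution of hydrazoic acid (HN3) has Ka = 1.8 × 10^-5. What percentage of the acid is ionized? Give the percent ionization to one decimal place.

6.3%

HN3 ⇌ N3- + H+; let x = [H+] at equilibrium.
Solve x² + 1.8e-05x − 7.56e-08 = 0 → x = 2.66 × 10^-4 M
% ionization = x/C₀ × 100% = 2.66 × 10^-4/0.0042 × 100% = 6.3%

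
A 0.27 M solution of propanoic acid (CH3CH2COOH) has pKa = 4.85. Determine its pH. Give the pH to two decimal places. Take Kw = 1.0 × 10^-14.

CH3CH2COOH ⇌ CH3CH2COO- + H+
Ka = 10^(−4.85) = 1.41 × 10^-5
Ka = [H+]²/(0.27 − [H+]) = 1.41 × 10^-5
Assume [H+] ≪ 0.27: [H+] ≈ √(1.41 × 10^-5 × 0.27) = 1.95 × 10^-3 M
([H+]/C₀ = 0.72% < 5%, so the approximation holds.)
pH = −log[H+] = −log(1.95 × 10^-3) = 2.71

pH = 2.71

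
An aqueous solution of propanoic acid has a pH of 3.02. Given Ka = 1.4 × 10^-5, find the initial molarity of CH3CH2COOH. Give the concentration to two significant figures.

C₀ = 6.6 × 10^-2 M

[H+] = 10^(-3.02) = 9.55 × 10^-4 M = x
Ka = x²/(C₀ − x) ⇒ C₀ = x + x²/Ka
C₀ = 9.55 × 10^-4 + (9.55 × 10^-4)²/(1.4 × 10^-5) = 6.61 × 10^-2 M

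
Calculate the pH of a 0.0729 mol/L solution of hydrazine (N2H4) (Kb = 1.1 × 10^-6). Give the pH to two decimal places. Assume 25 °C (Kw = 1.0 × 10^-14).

pH = 10.45

N2H4 + H2O ⇌ N2H5+ + OH-
Kb = [OH-]²/(0.0729 − [OH-]) = 1.1 × 10^-6
Assume [OH-] ≪ 0.0729: [OH-] ≈ √(1.1 × 10^-6 × 0.0729) = 2.83 × 10^-4 M
pOH = 3.55, so pH = 14.00 − pOH = 10.45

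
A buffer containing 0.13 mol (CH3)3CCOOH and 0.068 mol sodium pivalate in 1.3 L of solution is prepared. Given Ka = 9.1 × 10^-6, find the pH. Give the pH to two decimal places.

pH = 4.76

pKa = −log(9.1 × 10^-6) = 5.041
Using pH = pKa + log([base]/[acid]) with [base]/[acid] = 0.068/0.13:
pH = 5.041 + (-0.281) = 4.76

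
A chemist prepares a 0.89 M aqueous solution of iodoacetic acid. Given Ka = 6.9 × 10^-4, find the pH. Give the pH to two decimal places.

pH = 1.61

ICH2COOH ⇌ ICH2COO- + H+
Let x = [H+] at equilibrium. Ka = x²/(0.89 − x).
Assume x ≪ 0.89: x ≈ √(6.9 × 10^-4 × 0.89) = 2.48 × 10^-2 M
pH = −log[H+] = −log(2.48 × 10^-2) = 1.61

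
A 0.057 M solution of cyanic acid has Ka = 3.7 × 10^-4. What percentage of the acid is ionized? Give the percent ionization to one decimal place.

7.7%

HOCN ⇌ OCN- + H+; let x = [H+] at equilibrium.
Ka = x²/(C₀ − x); solving the quadratic gives x = 4.41 × 10^-3 M.
Fraction ionized = 4.41 × 10^-3 / 0.057 = 0.0774 → 7.7%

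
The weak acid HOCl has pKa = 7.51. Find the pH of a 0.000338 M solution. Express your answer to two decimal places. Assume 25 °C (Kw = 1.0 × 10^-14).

pH = 5.49

HOCl ⇌ OCl- + H+
Ka = 10^(−7.51) = 3.09 × 10^-8
From the ICE table, Ka = [H+]²/(0.000338 − [H+]) = 3.09 × 10^-8.
Neglecting [H+] in the denominator: [H+] = √(3.09 × 10^-8 × 0.000338) = 3.23 × 10^-6 M
pH = −log[H+] = −log(3.23 × 10^-6) = 5.49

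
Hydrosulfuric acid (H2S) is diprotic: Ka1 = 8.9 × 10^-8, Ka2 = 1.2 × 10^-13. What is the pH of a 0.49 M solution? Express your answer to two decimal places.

pH = 3.68

Ka1 ≫ Ka2, so treat the first dissociation as the only significant source of H+.
Ka1 = x²/(0.49 − x) = 8.9 × 10^-8
x ≈ √(8.9 × 10^-8 × 0.49) = 2.09 × 10^-4 M
pH = −log(2.09 × 10^-4) = 3.68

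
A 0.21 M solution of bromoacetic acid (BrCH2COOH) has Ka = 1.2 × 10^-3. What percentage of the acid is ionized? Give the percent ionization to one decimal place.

BrCH2COOH ⇌ BrCH2COO- + H+; let x = [H+] at equilibrium.
Ka = x²/(C₀ − x); solving the quadratic gives x = 1.53 × 10^-2 M.
Fraction ionized = 1.53 × 10^-2 / 0.21 = 0.0729 → 7.3%

7.3%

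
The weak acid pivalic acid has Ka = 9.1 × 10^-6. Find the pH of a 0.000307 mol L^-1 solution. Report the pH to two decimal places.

(CH3)3CCOOH ⇌ (CH3)3CCOO- + H+
Let x = [H+] at equilibrium. Ka = x²/(0.000307 − x).
The 5% rule fails; solving x² + Ka·x − Ka·C₀ = 0 exactly:
x = [−9.1e-06 + √(9.1e-06² + 1.12e-08)]/2 = 4.85 × 10^-5 M
pH = −log[H+] = −log(4.85 × 10^-5) = 4.31

pH = 4.31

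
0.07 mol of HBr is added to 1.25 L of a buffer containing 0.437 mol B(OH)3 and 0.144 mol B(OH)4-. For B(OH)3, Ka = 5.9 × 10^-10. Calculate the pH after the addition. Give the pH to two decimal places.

pH = 8.39

Added H+ converts B(OH)4- to B(OH)3: B(OH)3 → 0.507 mol, B(OH)4- → 0.074 mol.
pKa = −log(5.9 × 10^-10) = 9.229
pH = pKa + log(n_B(OH)4-/n_B(OH)3) = 9.229 + log(0.074/0.507) = 9.229 + (-0.836)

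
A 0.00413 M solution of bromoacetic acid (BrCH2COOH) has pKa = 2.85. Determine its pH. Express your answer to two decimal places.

pH = 2.74

BrCH2COOH ⇌ BrCH2COO- + H+
Ka = 10^(−2.85) = 1.41 × 10^-3
Ka = x²/(0.00413 − x) = 1.41 × 10^-3
Here C₀/Ka ≈ 2.93, so the small-x approximation fails. Use the quadratic:
x = (−Ka + √(Ka² + 4·Ka·C₀))/2 = 1.81 × 10^-3 M
pH = −log[H+] = −log(1.81 × 10^-3) = 2.74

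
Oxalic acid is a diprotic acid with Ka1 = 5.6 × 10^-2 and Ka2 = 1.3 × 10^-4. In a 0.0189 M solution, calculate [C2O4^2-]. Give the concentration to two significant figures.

First ionization gives [H+] ≈ [HC2O4-] = 1.49 × 10^-2 M.
Second step: Ka2 = [H+][C2O4^2-]/[HC2O4-] ≈ [C2O4^2-] (since [H+] ≈ [HC2O4-]).
So [C2O4^2-] ≈ Ka2.

1.3 × 10^-4 M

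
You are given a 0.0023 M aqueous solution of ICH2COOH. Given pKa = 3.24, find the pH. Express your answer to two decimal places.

ICH2COOH ⇌ ICH2COO- + H+
Ka = 10^(−3.24) = 5.75 × 10^-4
From the ICE table, Ka = [H+]²/(0.0023 − [H+]) = 5.75 × 10^-4.
[H+] is not negligible relative to C₀; solve [H+]² + 0.000575·[H+] − 1.32e-06 = 0.
[H+] = (−Ka + √(Ka² + 4·Ka·C₀))/2 = 8.98 × 10^-4 M
pH = −log[H+] = −log(8.98 × 10^-4) = 3.05

pH = 3.05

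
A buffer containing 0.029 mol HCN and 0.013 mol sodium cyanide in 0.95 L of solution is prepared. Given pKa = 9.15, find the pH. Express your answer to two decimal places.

pH = pKa + log([A⁻]/[HA]) = 9.15 + log(0.013/0.029)
pH = 9.15 + (-0.348) = 8.80

pH = 8.80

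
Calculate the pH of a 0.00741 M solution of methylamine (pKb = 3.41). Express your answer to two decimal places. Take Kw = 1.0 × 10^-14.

pH = 11.18

CH3NH2 + H2O ⇌ CH3NH3+ + OH-
Kb = 10^(−3.41) = 3.89 × 10^-4
From the ICE table, Kb = [OH-]²/(0.00741 − [OH-]) = 3.89 × 10^-4.
Here C₀/Kb ≈ 19, so the small-[OH-] approximation fails. Use the quadratic:
[OH-] = [−0.000389 + √(0.000389² + 1.15e-05)]/2 = 1.51 × 10^-3 M
pOH = 2.82, so pH = 14.00 − pOH = 11.18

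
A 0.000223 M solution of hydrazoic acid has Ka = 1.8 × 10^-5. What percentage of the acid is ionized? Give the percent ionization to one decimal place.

HN3 ⇌ N3- + H+; let x = [H+] at equilibrium.
Ka = x²/(C₀ − x); solving the quadratic gives x = 5.50 × 10^-5 M.
Fraction ionized = 5.50 × 10^-5 / 0.000223 = 0.2466 → 24.7%

24.7%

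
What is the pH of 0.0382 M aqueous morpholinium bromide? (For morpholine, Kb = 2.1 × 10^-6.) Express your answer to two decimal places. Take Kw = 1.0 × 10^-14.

C4H8ONH2+ is the conjugate acid of the weak base C4H8ONH.
Ka = Kw/Kb = 1.0×10^-14 / 2.1 × 10^-6 = 4.76 × 10^-9
Ka = [H+]²/(0.0382 − [H+]) = 4.76 × 10^-9
Neglecting [H+] in the denominator: [H+] = √(4.76 × 10^-9 × 0.0382) = 1.35 × 10^-5 M
pH = −log[H+] = −log(1.35 × 10^-5) = 4.87

pH = 4.87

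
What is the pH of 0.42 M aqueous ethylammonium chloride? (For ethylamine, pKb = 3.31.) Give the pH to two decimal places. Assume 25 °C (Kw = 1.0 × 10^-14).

C2H5NH3+ is the conjugate acid of the weak base C2H5NH2.
Kb = 10^(−3.31) = 4.90 × 10^-4
Ka = Kw/Kb = 1.0×10^-14 / 4.90 × 10^-4 = 2.04 × 10^-11
Ka = x²/(0.42 − x) = 2.04 × 10^-11
Neglecting x in the denominator: x = √(2.04 × 10^-11 × 0.42) = 2.93 × 10^-6 M
(x/C₀ = 0.0007% < 5%, so the approximation holds.)
pH = −log[H+] = −log(2.93 × 10^-6) = 5.53

pH = 5.53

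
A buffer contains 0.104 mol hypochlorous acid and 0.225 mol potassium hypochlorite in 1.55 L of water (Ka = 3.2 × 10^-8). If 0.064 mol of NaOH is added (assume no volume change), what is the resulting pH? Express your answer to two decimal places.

pH = 8.35

After neutralization: n(HOCl) = 0.04 mol, n(OCl-) = 0.289 mol.
pKa = −log(3.2 × 10^-8) = 7.495
pH = pKa + log([A⁻]/[HA]) = 7.495 + log(0.289/0.04) = 7.495 +0.859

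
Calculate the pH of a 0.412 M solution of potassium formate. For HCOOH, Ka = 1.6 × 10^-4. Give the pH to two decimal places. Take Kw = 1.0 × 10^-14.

pH = 8.71

HCOO- is the conjugate base of the weak acid HCOOH.
Kb = Kw/Ka = 1.0×10^-14 / 1.6 × 10^-4 = 6.25 × 10^-11
Kb = x²/(0.412 − x) = 6.25 × 10^-11
Assume x ≪ 0.412: x ≈ √(6.25 × 10^-11 × 0.412) = 5.07 × 10^-6 M
pOH = 5.29, so pH = 14.00 − pOH = 8.71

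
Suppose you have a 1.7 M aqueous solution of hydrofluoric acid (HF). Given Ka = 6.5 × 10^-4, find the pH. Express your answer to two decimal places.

pH = 1.48

HF ⇌ F- + H+
From the ICE table, Ka = x²/(1.7 − x) = 6.5 × 10^-4.
Assume x ≪ 1.7: x ≈ √(6.5 × 10^-4 × 1.7) = 3.32 × 10^-2 M
pH = −log(3.32 × 10^-2) = 1.48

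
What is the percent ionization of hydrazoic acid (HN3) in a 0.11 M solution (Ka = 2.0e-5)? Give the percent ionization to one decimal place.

1.3%

HN3 ⇌ N3- + H+; let x = [H+] at equilibrium.
x ≈ √(Ka·C₀) = √(2.0 × 10^-5 × 0.11) = 1.48 × 10^-3 M
% ionization = x/C₀ × 100% = 1.48 × 10^-3/0.11 × 100% = 1.3%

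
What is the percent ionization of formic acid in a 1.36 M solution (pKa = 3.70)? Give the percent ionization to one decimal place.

HCOOH ⇌ HCOO- + H+; let x = [H+] at equilibrium.
Ka = 10^(−3.70) = 2.00 × 10^-4
x ≈ √(Ka·C₀) = √(2.00 × 10^-4 × 1.36) = 1.65 × 10^-2 M
% ionization = x/C₀ × 100% = 1.65 × 10^-2/1.36 × 100% = 1.2%

1.2%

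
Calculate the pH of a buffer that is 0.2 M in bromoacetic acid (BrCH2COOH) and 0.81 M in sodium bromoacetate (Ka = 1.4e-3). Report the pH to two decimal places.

pKa = −log(1.4 × 10^-3) = 2.854
Using pH = pKa + log([base]/[acid]) with [base]/[acid] = 0.81/0.2:
pH = 2.854 + (+0.607) = 3.46

pH = 3.46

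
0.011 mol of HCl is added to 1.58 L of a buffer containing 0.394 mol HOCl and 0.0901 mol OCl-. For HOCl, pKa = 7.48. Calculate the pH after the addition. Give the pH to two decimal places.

After neutralization: n(HOCl) = 0.405 mol, n(OCl-) = 0.0791 mol.
pH = pKa + log([A⁻]/[HA]) = 7.48 + log(0.0791/0.405) = 7.48 -0.709

pH = 6.77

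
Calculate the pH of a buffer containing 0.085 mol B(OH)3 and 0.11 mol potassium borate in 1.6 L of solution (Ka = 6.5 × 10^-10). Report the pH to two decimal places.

pKa = −log(6.5 × 10^-10) = 9.187
pH = pKa + log([A⁻]/[HA]) = 9.187 + log(0.11/0.085)
pH = 9.187 + (+0.112) = 9.30

pH = 9.30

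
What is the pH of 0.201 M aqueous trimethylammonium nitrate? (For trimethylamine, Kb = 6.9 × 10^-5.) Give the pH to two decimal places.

(CH3)3NH+ is the conjugate acid of the weak base (CH3)3N.
Ka = Kw/Kb = 1.0×10^-14 / 6.9 × 10^-5 = 1.45 × 10^-10
Ka = [H+]²/(0.201 − [H+]) = 1.45 × 10^-10
Since Ka ≪ C₀, [H+] ≈ √(Ka·C₀) = 5.40 × 10^-6 M.
([H+]/C₀ = 0.0027% < 5%, so the approximation holds.)
pH = −log[H+] = −log(5.40 × 10^-6) = 5.27

pH = 5.27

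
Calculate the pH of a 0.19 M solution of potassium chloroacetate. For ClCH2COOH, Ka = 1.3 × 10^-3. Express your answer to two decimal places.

pH = 8.08

ClCH2COO- is the conjugate base of the weak acid ClCH2COOH.
Kb = Kw/Ka = 1.0×10^-14 / 1.3 × 10^-3 = 7.69 × 10^-12
Kb = x²/(0.19 − x) = 7.69 × 10^-12
Since Kb ≪ C₀, x ≈ √(Kb·C₀) = 1.21 × 10^-6 M.
Check: 0.00064% ionized — well under 5%, approximation valid.
pOH = −log(1.21 × 10^-6) = 5.92; pH = 14.00 − 5.92 = 8.08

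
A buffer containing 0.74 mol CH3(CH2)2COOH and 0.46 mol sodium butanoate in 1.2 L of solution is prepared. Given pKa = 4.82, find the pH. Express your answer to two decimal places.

Using pH = pKa + log([base]/[acid]) with [base]/[acid] = 0.46/0.74:
pH = 4.82 + (-0.206) = 4.61

pH = 4.61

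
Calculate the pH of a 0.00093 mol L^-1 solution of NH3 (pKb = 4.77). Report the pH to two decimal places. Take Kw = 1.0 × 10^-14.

pH = 10.07

NH3 + H2O ⇌ NH4+ + OH-
Kb = 10^(−4.77) = 1.70 × 10^-5
From the ICE table, Kb = [OH-]²/(0.00093 − [OH-]) = 1.70 × 10^-5.
The 5% rule fails; solving [OH-]² + Kb·[OH-] − Kb·C₀ = 0 exactly:
[OH-] = (−Kb + √(Kb² + 4·Kb·C₀))/2 = 1.18 × 10^-4 M
pOH = 3.93, so pH = 14.00 − pOH = 10.07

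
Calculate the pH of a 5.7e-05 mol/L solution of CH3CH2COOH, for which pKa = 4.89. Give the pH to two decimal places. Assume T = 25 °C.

pH = 4.67

CH3CH2COOH ⇌ CH3CH2COO- + H+
Ka = 10^(−4.89) = 1.29 × 10^-5
Ka = [H+]²/(5.7e-05 − [H+]) = 1.29 × 10^-5
The 5% rule fails; solving [H+]² + Ka·[H+] − Ka·C₀ = 0 exactly:
[H+] = [−1.29e-05 + √(1.29e-05² + 2.94e-09)]/2 = 2.14 × 10^-5 M
pH = −log(2.14 × 10^-5) = 4.67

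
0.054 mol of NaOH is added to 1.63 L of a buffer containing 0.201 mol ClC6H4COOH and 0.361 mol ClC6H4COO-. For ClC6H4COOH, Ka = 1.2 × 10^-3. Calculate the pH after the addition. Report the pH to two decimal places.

pH = 3.37

After neutralization: n(ClC6H4COOH) = 0.147 mol, n(ClC6H4COO-) = 0.415 mol.
pKa = −log(1.2 × 10^-3) = 2.921
Henderson–Hasselbalch with mole ratio 0.415/0.147: pH = 2.921 + (+0.451)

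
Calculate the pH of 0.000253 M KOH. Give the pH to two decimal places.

pH = 10.40

KOH is a strong base; [OH-] = 0.000253 M.
pOH = -log(0.000253) = 3.60
pH = 14.00 - 3.60 = 10.40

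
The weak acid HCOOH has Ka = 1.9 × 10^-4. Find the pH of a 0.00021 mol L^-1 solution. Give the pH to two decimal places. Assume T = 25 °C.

pH = 3.90

HCOOH ⇌ HCOO- + H+
From the ICE table, Ka = [H+]²/(0.00021 − [H+]) = 1.9 × 10^-4.
Here C₀/Ka ≈ 1.11, so the small-[H+] approximation fails. Use the quadratic:
[H+] = [−0.00019 + √(0.00019² + 1.6e-07)]/2 = 1.26 × 10^-4 M
pH = −log[H+] = −log(1.26 × 10^-4) = 3.90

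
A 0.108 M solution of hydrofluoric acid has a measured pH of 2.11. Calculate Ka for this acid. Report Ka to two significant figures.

Ka = 6.0 × 10^-4

[H+] = 10^(-2.11) = 7.76 × 10^-3 M
At equilibrium [HA] = 0.108 − 7.76 × 10^-3 = 1.00 × 10^-1 M
Ka = [H+][A-]/[HA] = (7.76 × 10^-3)² / 1.00 × 10^-1 = 6.0 × 10^-4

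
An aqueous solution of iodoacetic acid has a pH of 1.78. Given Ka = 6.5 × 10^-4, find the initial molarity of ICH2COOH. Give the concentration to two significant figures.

[H+] = 10^(-1.78) = 1.66 × 10^-2 M = x
Ka = x²/(C₀ − x) ⇒ C₀ = x + x²/Ka
C₀ = 1.66 × 10^-2 + (1.66 × 10^-2)²/(6.5 × 10^-4) = 4.41 × 10^-1 M

C₀ = 4.4 × 10^-1 M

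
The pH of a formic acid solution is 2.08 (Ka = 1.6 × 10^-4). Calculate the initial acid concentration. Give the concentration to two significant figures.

C₀ = 4.4 × 10^-1 M

[H+] = 10^(-2.08) = 8.32 × 10^-3 M = x
Ka = x²/(C₀ − x) ⇒ C₀ = x + x²/Ka
C₀ = 8.32 × 10^-3 + (8.32 × 10^-3)²/(1.6 × 10^-4) = 4.41 × 10^-1 M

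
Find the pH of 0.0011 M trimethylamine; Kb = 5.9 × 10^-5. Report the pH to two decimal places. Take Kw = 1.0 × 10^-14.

pH = 10.36

(CH3)3N + H2O ⇌ (CH3)3NH+ + OH-
From the ICE table, Kb = [OH-]²/(0.0011 − [OH-]) = 5.9 × 10^-5.
[OH-] is not negligible relative to C₀; solve [OH-]² + 5.9e-05·[OH-] − 6.49e-08 = 0.
[OH-] = [−5.9e-05 + √(5.9e-05² + 2.6e-07)]/2 = 2.27 × 10^-4 M
pOH = −log(2.27 × 10^-4) = 3.64; pH = 14.00 − 3.64 = 10.36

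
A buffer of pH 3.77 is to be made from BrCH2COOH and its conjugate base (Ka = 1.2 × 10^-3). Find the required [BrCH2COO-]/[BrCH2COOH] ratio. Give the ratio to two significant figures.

ratio = 7.1

pKa = -log(1.2 × 10^-3) = 2.921
pH = pKa + log(r) ⇒ log(r) = 3.77 − 2.921 = +0.849
r = [BrCH2COO-]/[BrCH2COOH] = 10^(+0.849) = 7.06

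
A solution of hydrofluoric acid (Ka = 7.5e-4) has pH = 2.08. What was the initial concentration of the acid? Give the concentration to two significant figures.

C₀ = 1.0 × 10^-1 M

[H+] = 10^(-2.08) = 8.32 × 10^-3 M = x
Ka = x²/(C₀ − x) ⇒ C₀ = x + x²/Ka
C₀ = 8.32 × 10^-3 + (8.32 × 10^-3)²/(7.5 × 10^-4) = 1.01 × 10^-1 M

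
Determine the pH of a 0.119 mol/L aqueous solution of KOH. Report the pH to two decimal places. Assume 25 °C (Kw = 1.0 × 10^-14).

KOH is a strong base; [OH-] = 0.119 M.
pOH = -log(0.119) = 0.92
pH = 14.00 - 0.92 = 13.08

pH = 13.08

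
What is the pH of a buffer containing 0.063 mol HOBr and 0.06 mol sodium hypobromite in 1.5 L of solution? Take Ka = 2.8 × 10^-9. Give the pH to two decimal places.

pKa = −log(2.8 × 10^-9) = 8.553
Henderson–Hasselbalch: pH = pKa + log([OBr-]/[HOBr]) = 8.553 + log(0.06/0.063)
pH = 8.553 + (-0.021) = 8.53

pH = 8.53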